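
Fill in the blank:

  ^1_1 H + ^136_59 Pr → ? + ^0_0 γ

Conserve mass number: 1 + 136 = A + 0, so A = 137.
Conserve atomic number: 1 + 59 = Z + 0, so Z = 60.
Z = 60 is neodymium, so the species is ^137_60 Nd.

Nd-137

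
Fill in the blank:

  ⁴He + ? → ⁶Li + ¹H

He-3

Conserve mass number: 4 + A = 6 + 1, so A = 3.
Conserve atomic number: 2 + Z = 3 + 1, so Z = 2.
Z = 2 is helium, so the species is ³He.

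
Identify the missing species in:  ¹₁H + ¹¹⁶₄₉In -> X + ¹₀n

Sn-116

Conserve mass number: 1 + 116 = A + 1, so A = 116.
Conserve atomic number: 1 + 49 = Z + 0, so Z = 50.
Z = 50 is tin, so the species is ¹¹⁶₅₀Sn.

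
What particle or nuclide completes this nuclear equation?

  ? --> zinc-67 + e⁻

Conserve mass number: A = 67 + 0, so A = 67.
Conserve atomic number: Z = 30 − 1, so Z = 29.
Z = 29 is copper, so the species is copper-67.

Cu-67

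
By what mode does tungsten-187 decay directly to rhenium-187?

beta-minus decay

ΔA = 187 − 187 = 0; ΔZ = 75 − 74 = +1.
A is unchanged and Z rises by 1 — a neutron has become a proton (β⁻ decay).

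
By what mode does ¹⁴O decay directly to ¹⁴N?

beta-plus decay or electron capture

ΔA = 14 − 14 = 0; ΔZ = 7 − 8 = -1.
A is unchanged and Z drops by 1 — a proton has become a neutron (β⁺ emission or electron capture).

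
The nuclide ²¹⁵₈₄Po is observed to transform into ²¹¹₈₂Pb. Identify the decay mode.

ΔA = 211 − 215 = -4; ΔZ = 82 − 84 = -2.
A drops by 4 and Z drops by 2 — the signature of alpha emission.

alpha decay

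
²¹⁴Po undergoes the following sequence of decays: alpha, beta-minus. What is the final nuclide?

Bi-210

Start: (A, Z) = (214, 84).
After α: (210, 82).
After β⁻: (210, 83).
Z = 83 is bismuth.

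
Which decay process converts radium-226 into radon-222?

ΔA = 222 − 226 = -4; ΔZ = 86 − 88 = -2.
A drops by 4 and Z drops by 2 — the signature of alpha emission.

alpha decay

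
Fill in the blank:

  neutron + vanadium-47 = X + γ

Conserve mass number: 1 + 47 = A + 0, so A = 48.
Conserve atomic number: 0 + 23 = Z + 0, so Z = 23.
Z = 23 is vanadium, so the species is vanadium-48.

V-48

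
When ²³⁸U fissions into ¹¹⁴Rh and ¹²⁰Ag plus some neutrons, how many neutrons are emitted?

Conserve mass number: 238 = 114 + 120 + k, so k = 238 − 234 = 4.
Check atomic number: 92 = 45 + 47 + 0 = 92. ✓

4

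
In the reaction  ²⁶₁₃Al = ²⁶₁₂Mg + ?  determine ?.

Conserve mass number: 26 = 26 + A, so A = 0.
Conserve atomic number: 13 = 12 + Z, so Z = 1.
A = 0 and Z = 1 is ⁰₁e — a positron.

positron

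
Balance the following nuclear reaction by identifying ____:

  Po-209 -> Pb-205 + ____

alpha particle

Conserve mass number: 209 = 205 + A, so A = 4.
Conserve atomic number: 84 = 82 + Z, so Z = 2.
A = 4 and Z = 2 is He-4 — an alpha particle.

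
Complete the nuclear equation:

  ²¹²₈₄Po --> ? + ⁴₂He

Pb-208

Conserve mass number: 212 = A + 4, so A = 208.
Conserve atomic number: 84 = Z + 2, so Z = 82.
Z = 82 is lead, so the species is ²⁰⁸₈₂Pb.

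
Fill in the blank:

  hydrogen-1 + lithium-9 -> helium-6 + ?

alpha particle

Conserve mass number: 1 + 9 = 6 + A, so A = 4.
Conserve atomic number: 1 + 3 = 2 + Z, so Z = 2.
A = 4 and Z = 2 is helium-4 — an alpha particle.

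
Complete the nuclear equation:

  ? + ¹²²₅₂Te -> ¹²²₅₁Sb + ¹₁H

neutron

Conserve mass number: A + 122 = 122 + 1, so A = 1.
Conserve atomic number: Z + 52 = 51 + 1, so Z = 0.
A = 1 and Z = 0 is ¹₀n — a neutron.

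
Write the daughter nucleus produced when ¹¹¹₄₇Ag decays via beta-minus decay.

Cd-111

Beta-minus decay: mass number changes by +0, atomic number by +1.
A: 111 = 111; Z: 47 + 1 = 48.
Z = 48 is cadmium, so the daughter is ¹¹¹₄₈Cd.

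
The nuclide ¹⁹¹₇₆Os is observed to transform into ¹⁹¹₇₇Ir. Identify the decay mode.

ΔA = 191 − 191 = 0; ΔZ = 77 − 76 = +1.
A is unchanged and Z rises by 1 — a neutron has become a proton (β⁻ decay).

beta-minus decay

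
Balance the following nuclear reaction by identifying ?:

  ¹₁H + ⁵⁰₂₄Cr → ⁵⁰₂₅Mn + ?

Conserve mass number: 1 + 50 = 50 + A, so A = 1.
Conserve atomic number: 1 + 24 = 25 + Z, so Z = 0.
A = 1 and Z = 0 is ¹₀n — a neutron.

neutron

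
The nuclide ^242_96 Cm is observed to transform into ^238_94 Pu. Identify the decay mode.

ΔA = 238 − 242 = -4; ΔZ = 94 − 96 = -2.
A drops by 4 and Z drops by 2 — the signature of alpha emission.

alpha decay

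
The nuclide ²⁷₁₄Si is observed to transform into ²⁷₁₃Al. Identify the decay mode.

ΔA = 27 − 27 = 0; ΔZ = 13 − 14 = -1.
A is unchanged and Z drops by 1 — a proton has become a neutron (β⁺ emission or electron capture).

beta-plus decay or electron capture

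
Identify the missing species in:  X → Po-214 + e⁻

Conserve mass number: A = 214 + 0, so A = 214.
Conserve atomic number: Z = 84 − 1, so Z = 83.
Z = 83 is bismuth, so the species is Bi-214.

Bi-214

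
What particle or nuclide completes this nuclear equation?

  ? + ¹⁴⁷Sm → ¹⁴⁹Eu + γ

Conserve mass number: A + 147 = 149 + 0, so A = 2.
Conserve atomic number: Z + 62 = 63 + 0, so Z = 1.
A = 2 and Z = 1 is ²H — a deuteron.

deuteron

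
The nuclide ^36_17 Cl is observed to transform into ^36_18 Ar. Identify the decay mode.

beta-minus decay

ΔA = 36 − 36 = 0; ΔZ = 18 − 17 = +1.
A is unchanged and Z rises by 1 — a neutron has become a proton (β⁻ decay).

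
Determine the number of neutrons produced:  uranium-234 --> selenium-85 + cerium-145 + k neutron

4

Conserve mass number: 234 = 85 + 145 + k, so k = 234 − 230 = 4.
Check atomic number: 92 = 34 + 58 + 0 = 92. ✓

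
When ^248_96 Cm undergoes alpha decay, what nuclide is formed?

Alpha decay: mass number changes by -4, atomic number by -2.
A: 248 − 4 = 244; Z: 96 − 2 = 94.
Z = 94 is plutonium, so the daughter is ^244_94 Pu.

Pu-244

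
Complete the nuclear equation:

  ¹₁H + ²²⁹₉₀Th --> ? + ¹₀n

Pa-229

Conserve mass number: 1 + 229 = A + 1, so A = 229.
Conserve atomic number: 1 + 90 = Z + 0, so Z = 91.
Z = 91 is protactinium, so the species is ²²⁹₉₁Pa.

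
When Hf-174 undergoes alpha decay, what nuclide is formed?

Alpha decay: mass number changes by -4, atomic number by -2.
A: 174 − 4 = 170; Z: 72 − 2 = 70.
Z = 70 is ytterbium, so the daughter is Yb-170.

Yb-170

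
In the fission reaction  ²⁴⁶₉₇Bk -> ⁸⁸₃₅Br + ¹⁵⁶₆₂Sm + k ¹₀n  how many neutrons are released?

2

Conserve mass number: 246 = 88 + 156 + k, so k = 246 − 244 = 2.
Check atomic number: 97 = 35 + 62 + 0 = 97. ✓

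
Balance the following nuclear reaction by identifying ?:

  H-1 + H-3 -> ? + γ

Conserve mass number: 1 + 3 = A + 0, so A = 4.
Conserve atomic number: 1 + 1 = Z + 0, so Z = 2.
A = 4 and Z = 2 is He-4 — an alpha particle.

He-4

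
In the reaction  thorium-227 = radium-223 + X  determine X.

alpha particle

Conserve mass number: 227 = 223 + A, so A = 4.
Conserve atomic number: 90 = 88 + Z, so Z = 2.
A = 4 and Z = 2 is helium-4 — an alpha particle.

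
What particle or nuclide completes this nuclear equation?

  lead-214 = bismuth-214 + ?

Conserve mass number: 214 = 214 + A, so A = 0.
Conserve atomic number: 82 = 83 + Z, so Z = -1.
A = 0 and Z = -1 is e⁻ — a beta-minus particle.

beta-minus particle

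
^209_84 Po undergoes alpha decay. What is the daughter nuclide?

Alpha decay: mass number changes by -4, atomic number by -2.
A: 209 − 4 = 205; Z: 84 − 2 = 82.
Z = 82 is lead, so the daughter is ^205_82 Pb.

Pb-205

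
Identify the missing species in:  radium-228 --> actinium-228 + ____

beta-minus particle

Conserve mass number: 228 = 228 + A, so A = 0.
Conserve atomic number: 88 = 89 + Z, so Z = -1.
A = 0 and Z = -1 is e⁻ — a beta-minus particle.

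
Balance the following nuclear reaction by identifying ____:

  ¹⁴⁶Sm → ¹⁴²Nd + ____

Conserve mass number: 146 = 142 + A, so A = 4.
Conserve atomic number: 62 = 60 + Z, so Z = 2.
A = 4 and Z = 2 is ⁴He — an alpha particle.

alpha particle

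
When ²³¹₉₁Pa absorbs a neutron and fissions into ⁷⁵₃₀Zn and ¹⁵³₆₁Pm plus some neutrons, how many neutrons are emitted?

4

Conserve mass number: 232 = 75 + 153 + k, so k = 232 − 228 = 4.
Check atomic number: 91 = 30 + 61 + 0 = 91. ✓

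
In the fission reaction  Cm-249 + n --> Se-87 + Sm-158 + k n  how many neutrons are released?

Conserve mass number: 250 = 87 + 158 + k, so k = 250 − 245 = 5.
Check atomic number: 96 = 34 + 62 + 0 = 96. ✓

5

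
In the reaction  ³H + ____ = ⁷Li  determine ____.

alpha particle

Conserve mass number: 3 + A = 7, so A = 4.
Conserve atomic number: 1 + Z = 3, so Z = 2.
A = 4 and Z = 2 is ⁴He — an alpha particle.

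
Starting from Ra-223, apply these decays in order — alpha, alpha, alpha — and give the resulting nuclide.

Start: (A, Z) = (223, 88).
After α: (219, 86).
After α: (215, 84).
After α: (211, 82).
Z = 82 is lead.

Pb-211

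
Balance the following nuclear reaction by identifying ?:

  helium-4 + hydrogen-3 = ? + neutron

Li-6

Conserve mass number: 4 + 3 = A + 1, so A = 6.
Conserve atomic number: 2 + 1 = Z + 0, so Z = 3.
Z = 3 is lithium, so the species is lithium-6.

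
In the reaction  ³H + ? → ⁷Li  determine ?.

Conserve mass number: 3 + A = 7, so A = 4.
Conserve atomic number: 1 + Z = 3, so Z = 2.
A = 4 and Z = 2 is ⁴He — an alpha particle.

alpha particle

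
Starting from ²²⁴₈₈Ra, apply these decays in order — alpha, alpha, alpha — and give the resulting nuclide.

Start: (A, Z) = (224, 88).
After α: (220, 86).
After α: (216, 84).
After α: (212, 82).
Z = 82 is lead.

Pb-212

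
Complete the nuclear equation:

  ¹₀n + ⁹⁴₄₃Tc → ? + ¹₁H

Conserve mass number: 1 + 94 = A + 1, so A = 94.
Conserve atomic number: 0 + 43 = Z + 1, so Z = 42.
Z = 42 is molybdenum, so the species is ⁹⁴₄₂Mo.

Mo-94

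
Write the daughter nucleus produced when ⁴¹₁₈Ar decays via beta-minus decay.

K-41

Beta-minus decay: mass number changes by +0, atomic number by +1.
A: 41 = 41; Z: 18 + 1 = 19.
Z = 19 is potassium, so the daughter is ⁴¹₁₉K.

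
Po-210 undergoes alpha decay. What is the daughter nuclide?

Pb-206

Alpha decay: mass number changes by -4, atomic number by -2.
A: 210 − 4 = 206; Z: 84 − 2 = 82.
Z = 82 is lead, so the daughter is Pb-206.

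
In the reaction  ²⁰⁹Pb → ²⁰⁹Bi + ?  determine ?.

Conserve mass number: 209 = 209 + A, so A = 0.
Conserve atomic number: 82 = 83 + Z, so Z = -1.
A = 0 and Z = -1 is e⁻ — a beta-minus particle.

beta-minus particle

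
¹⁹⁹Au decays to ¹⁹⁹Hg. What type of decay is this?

ΔA = 199 − 199 = 0; ΔZ = 80 − 79 = +1.
A is unchanged and Z rises by 1 — a neutron has become a proton (β⁻ decay).

beta-minus decay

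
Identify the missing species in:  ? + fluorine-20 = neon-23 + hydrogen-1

Conserve mass number: A + 20 = 23 + 1, so A = 4.
Conserve atomic number: Z + 9 = 10 + 1, so Z = 2.
A = 4 and Z = 2 is helium-4 — an alpha particle.

alpha particle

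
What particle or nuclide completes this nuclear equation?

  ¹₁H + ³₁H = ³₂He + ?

neutron

Conserve mass number: 1 + 3 = 3 + A, so A = 1.
Conserve atomic number: 1 + 1 = 2 + Z, so Z = 0.
A = 1 and Z = 0 is ¹₀n — a neutron.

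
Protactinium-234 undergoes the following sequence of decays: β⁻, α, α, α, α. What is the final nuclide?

Start: (A, Z) = (234, 91).
After β⁻: (234, 92).
After α: (230, 90).
After α: (226, 88).
After α: (222, 86).
After α: (218, 84).
Z = 84 is polonium.

Po-218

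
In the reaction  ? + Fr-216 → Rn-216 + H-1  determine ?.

Conserve mass number: A + 216 = 216 + 1, so A = 1.
Conserve atomic number: Z + 87 = 86 + 1, so Z = 0.
A = 1 and Z = 0 is n — a neutron.

neutron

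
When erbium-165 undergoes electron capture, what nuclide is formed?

Ho-165

Electron capture: mass number changes by +0, atomic number by -1.
A: 165 = 165; Z: 68 − 1 = 67.
Z = 67 is holmium, so the daughter is holmium-165.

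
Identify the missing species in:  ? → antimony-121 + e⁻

Conserve mass number: A = 121 + 0, so A = 121.
Conserve atomic number: Z = 51 − 1, so Z = 50.
Z = 50 is tin, so the species is tin-121.

Sn-121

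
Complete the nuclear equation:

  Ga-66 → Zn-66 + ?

Conserve mass number: 66 = 66 + A, so A = 0.
Conserve atomic number: 31 = 30 + Z, so Z = 1.
A = 0 and Z = 1 is e⁺ — a positron.

positron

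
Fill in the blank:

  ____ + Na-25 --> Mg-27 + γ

deuteron

Conserve mass number: A + 25 = 27 + 0, so A = 2.
Conserve atomic number: Z + 11 = 12 + 0, so Z = 1.
A = 2 and Z = 1 is H-2 — a deuteron.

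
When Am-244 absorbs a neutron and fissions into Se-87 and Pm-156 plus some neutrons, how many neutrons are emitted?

2

Conserve mass number: 245 = 87 + 156 + k, so k = 245 − 243 = 2.
Check atomic number: 95 = 34 + 61 + 0 = 95. ✓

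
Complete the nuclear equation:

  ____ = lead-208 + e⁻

Tl-208

Conserve mass number: A = 208 + 0, so A = 208.
Conserve atomic number: Z = 82 − 1, so Z = 81.
Z = 81 is thallium, so the species is thallium-208.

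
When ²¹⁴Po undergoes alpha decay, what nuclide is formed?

Pb-210

Alpha decay: mass number changes by -4, atomic number by -2.
A: 214 − 4 = 210; Z: 84 − 2 = 82.
Z = 82 is lead, so the daughter is ²¹⁰Pb.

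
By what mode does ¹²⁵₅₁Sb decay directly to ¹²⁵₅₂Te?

ΔA = 125 − 125 = 0; ΔZ = 52 − 51 = +1.
A is unchanged and Z rises by 1 — a neutron has become a proton (β⁻ decay).

beta-minus decay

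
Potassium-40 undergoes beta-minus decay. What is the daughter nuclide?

Beta-minus decay: mass number changes by +0, atomic number by +1.
A: 40 = 40; Z: 19 + 1 = 20.
Z = 20 is calcium, so the daughter is calcium-40.

Ca-40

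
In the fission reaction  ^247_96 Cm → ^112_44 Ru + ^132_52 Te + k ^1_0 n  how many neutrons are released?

3

Conserve mass number: 247 = 112 + 132 + k, so k = 247 − 244 = 3.
Check atomic number: 96 = 44 + 52 + 0 = 96. ✓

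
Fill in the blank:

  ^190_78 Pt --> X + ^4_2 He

Os-186

Conserve mass number: 190 = A + 4, so A = 186.
Conserve atomic number: 78 = Z + 2, so Z = 76.
Z = 76 is osmium, so the species is ^186_76 Os.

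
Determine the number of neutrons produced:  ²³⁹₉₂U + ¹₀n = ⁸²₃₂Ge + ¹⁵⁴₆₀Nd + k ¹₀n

4

Conserve mass number: 240 = 82 + 154 + k, so k = 240 − 236 = 4.
Check atomic number: 92 = 32 + 60 + 0 = 92. ✓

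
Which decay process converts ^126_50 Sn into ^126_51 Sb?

ΔA = 126 − 126 = 0; ΔZ = 51 − 50 = +1.
A is unchanged and Z rises by 1 — a neutron has become a proton (β⁻ decay).

beta-minus decay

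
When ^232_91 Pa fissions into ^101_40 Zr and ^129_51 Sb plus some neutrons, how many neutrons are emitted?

Conserve mass number: 232 = 101 + 129 + k, so k = 232 − 230 = 2.
Check atomic number: 91 = 40 + 51 + 0 = 91. ✓

2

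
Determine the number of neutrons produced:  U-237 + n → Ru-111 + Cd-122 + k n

Conserve mass number: 238 = 111 + 122 + k, so k = 238 − 233 = 5.
Check atomic number: 92 = 44 + 48 + 0 = 92. ✓

5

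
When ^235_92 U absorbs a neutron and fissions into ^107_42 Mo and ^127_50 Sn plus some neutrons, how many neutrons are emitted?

Conserve mass number: 236 = 107 + 127 + k, so k = 236 − 234 = 2.
Check atomic number: 92 = 42 + 50 + 0 = 92. ✓

2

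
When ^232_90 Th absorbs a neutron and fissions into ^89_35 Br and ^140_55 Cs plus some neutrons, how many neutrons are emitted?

4

Conserve mass number: 233 = 89 + 140 + k, so k = 233 − 229 = 4.
Check atomic number: 90 = 35 + 55 + 0 = 90. ✓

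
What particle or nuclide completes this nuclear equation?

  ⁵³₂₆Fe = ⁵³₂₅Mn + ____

positron

Conserve mass number: 53 = 53 + A, so A = 0.
Conserve atomic number: 26 = 25 + Z, so Z = 1.
A = 0 and Z = 1 is ⁰₁e — a positron.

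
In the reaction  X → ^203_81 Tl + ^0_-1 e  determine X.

Hg-203

Conserve mass number: A = 203 + 0, so A = 203.
Conserve atomic number: Z = 81 − 1, so Z = 80.
Z = 80 is mercury, so the species is ^203_80 Hg.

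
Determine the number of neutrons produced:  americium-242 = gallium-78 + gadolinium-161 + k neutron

Conserve mass number: 242 = 78 + 161 + k, so k = 242 − 239 = 3.
Check atomic number: 95 = 31 + 64 + 0 = 95. ✓

3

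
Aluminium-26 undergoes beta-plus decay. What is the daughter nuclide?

Mg-26

Beta-plus decay: mass number changes by +0, atomic number by -1.
A: 26 = 26; Z: 13 − 1 = 12.
Z = 12 is magnesium, so the daughter is magnesium-26.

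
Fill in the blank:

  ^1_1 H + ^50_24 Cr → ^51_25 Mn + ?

gamma ray

Conserve mass number: 1 + 50 = 51 + A, so A = 0.
Conserve atomic number: 1 + 24 = 25 + Z, so Z = 0.
A = 0 and Z = 0 is ^0_0 γ — a gamma ray.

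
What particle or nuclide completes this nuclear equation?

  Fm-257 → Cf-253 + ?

Conserve mass number: 257 = 253 + A, so A = 4.
Conserve atomic number: 100 = 98 + Z, so Z = 2.
A = 4 and Z = 2 is He-4 — an alpha particle.

alpha particle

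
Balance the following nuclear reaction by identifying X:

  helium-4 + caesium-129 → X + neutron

Conserve mass number: 4 + 129 = A + 1, so A = 132.
Conserve atomic number: 2 + 55 = Z + 0, so Z = 57.
Z = 57 is lanthanum, so the species is lanthanum-132.

La-132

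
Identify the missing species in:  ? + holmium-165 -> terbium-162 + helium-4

Conserve mass number: A + 165 = 162 + 4, so A = 1.
Conserve atomic number: Z + 67 = 65 + 2, so Z = 0.
A = 1 and Z = 0 is neutron — a neutron.

neutron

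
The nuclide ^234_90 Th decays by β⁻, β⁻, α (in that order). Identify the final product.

Start: (A, Z) = (234, 90).
After β⁻: (234, 91).
After β⁻: (234, 92).
After α: (230, 90).
Z = 90 is thorium.

Th-230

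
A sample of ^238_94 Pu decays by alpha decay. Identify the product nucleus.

U-234

Alpha decay: mass number changes by -4, atomic number by -2.
A: 238 − 4 = 234; Z: 94 − 2 = 92.
Z = 92 is uranium, so the daughter is ^234_92 U.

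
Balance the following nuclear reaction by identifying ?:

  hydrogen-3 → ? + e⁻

He-3

Conserve mass number: 3 = A + 0, so A = 3.
Conserve atomic number: 1 = Z − 1, so Z = 2.
Z = 2 is helium, so the species is helium-3.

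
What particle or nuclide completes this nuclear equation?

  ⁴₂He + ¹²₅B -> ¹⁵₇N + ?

neutron

Conserve mass number: 4 + 12 = 15 + A, so A = 1.
Conserve atomic number: 2 + 5 = 7 + Z, so Z = 0.
A = 1 and Z = 0 is ¹₀n — a neutron.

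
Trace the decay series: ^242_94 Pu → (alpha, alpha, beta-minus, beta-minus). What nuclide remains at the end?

U-234

Start: (A, Z) = (242, 94).
After α: (238, 92).
After α: (234, 90).
After β⁻: (234, 91).
After β⁻: (234, 92).
Z = 92 is uranium.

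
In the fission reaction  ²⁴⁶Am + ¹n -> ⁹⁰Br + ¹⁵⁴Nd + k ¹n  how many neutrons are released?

3

Conserve mass number: 247 = 90 + 154 + k, so k = 247 − 244 = 3.
Check atomic number: 95 = 35 + 60 + 0 = 95. ✓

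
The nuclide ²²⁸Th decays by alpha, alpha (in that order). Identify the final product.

Rn-220

Start: (A, Z) = (228, 90).
After α: (224, 88).
After α: (220, 86).
Z = 86 is radon.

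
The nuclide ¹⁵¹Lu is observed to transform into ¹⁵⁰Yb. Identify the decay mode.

proton emission

ΔA = 150 − 151 = -1; ΔZ = 70 − 71 = -1.
A drops by 1 and Z drops by 1 — a proton was emitted.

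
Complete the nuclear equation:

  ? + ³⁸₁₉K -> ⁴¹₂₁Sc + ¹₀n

Conserve mass number: A + 38 = 41 + 1, so A = 4.
Conserve atomic number: Z + 19 = 21 + 0, so Z = 2.
A = 4 and Z = 2 is ⁴₂He — an alpha particle.

alpha particle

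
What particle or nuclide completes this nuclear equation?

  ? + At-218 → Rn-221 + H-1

Conserve mass number: A + 218 = 221 + 1, so A = 4.
Conserve atomic number: Z + 85 = 86 + 1, so Z = 2.
A = 4 and Z = 2 is He-4 — an alpha particle.

alpha particle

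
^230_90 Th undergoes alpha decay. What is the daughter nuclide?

Alpha decay: mass number changes by -4, atomic number by -2.
A: 230 − 4 = 226; Z: 90 − 2 = 88.
Z = 88 is radium, so the daughter is ^226_88 Ra.

Ra-226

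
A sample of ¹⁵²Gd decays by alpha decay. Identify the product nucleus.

Alpha decay: mass number changes by -4, atomic number by -2.
A: 152 − 4 = 148; Z: 64 − 2 = 62.
Z = 62 is samarium, so the daughter is ¹⁴⁸Sm.

Sm-148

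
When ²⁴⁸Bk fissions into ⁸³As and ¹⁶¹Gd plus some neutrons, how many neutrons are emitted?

4

Conserve mass number: 248 = 83 + 161 + k, so k = 248 − 244 = 4.
Check atomic number: 97 = 33 + 64 + 0 = 97. ✓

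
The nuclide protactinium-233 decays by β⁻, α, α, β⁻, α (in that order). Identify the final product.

Fr-221

Start: (A, Z) = (233, 91).
After β⁻: (233, 92).
After α: (229, 90).
After α: (225, 88).
After β⁻: (225, 89).
After α: (221, 87).
Z = 87 is francium.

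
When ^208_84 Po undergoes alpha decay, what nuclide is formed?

Pb-204

Alpha decay: mass number changes by -4, atomic number by -2.
A: 208 − 4 = 204; Z: 84 − 2 = 82.
Z = 82 is lead, so the daughter is ^204_82 Pb.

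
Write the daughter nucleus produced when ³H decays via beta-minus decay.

He-3

Beta-minus decay: mass number changes by +0, atomic number by +1.
A: 3 = 3; Z: 1 + 1 = 2.
Z = 2 is helium, so the daughter is ³He.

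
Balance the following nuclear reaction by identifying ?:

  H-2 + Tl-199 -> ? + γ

Pb-201

Conserve mass number: 2 + 199 = A + 0, so A = 201.
Conserve atomic number: 1 + 81 = Z + 0, so Z = 82.
Z = 82 is lead, so the species is Pb-201.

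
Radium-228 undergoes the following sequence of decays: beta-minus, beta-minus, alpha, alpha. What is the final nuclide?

Start: (A, Z) = (228, 88).
After β⁻: (228, 89).
After β⁻: (228, 90).
After α: (224, 88).
After α: (220, 86).
Z = 86 is radon.

Rn-220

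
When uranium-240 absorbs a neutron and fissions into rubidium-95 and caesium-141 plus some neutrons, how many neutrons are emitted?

Conserve mass number: 241 = 95 + 141 + k, so k = 241 − 236 = 5.
Check atomic number: 92 = 37 + 55 + 0 = 92. ✓

5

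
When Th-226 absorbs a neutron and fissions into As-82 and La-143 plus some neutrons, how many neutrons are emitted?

Conserve mass number: 227 = 82 + 143 + k, so k = 227 − 225 = 2.
Check atomic number: 90 = 33 + 57 + 0 = 90. ✓

2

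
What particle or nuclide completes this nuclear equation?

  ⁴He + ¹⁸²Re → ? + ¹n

Ir-185

Conserve mass number: 4 + 182 = A + 1, so A = 185.
Conserve atomic number: 2 + 75 = Z + 0, so Z = 77.
Z = 77 is iridium, so the species is ¹⁸⁵Ir.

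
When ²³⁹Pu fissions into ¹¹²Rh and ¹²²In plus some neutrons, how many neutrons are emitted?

5

Conserve mass number: 239 = 112 + 122 + k, so k = 239 − 234 = 5.
Check atomic number: 94 = 45 + 49 + 0 = 94. ✓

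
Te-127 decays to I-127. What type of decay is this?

ΔA = 127 − 127 = 0; ΔZ = 53 − 52 = +1.
A is unchanged and Z rises by 1 — a neutron has become a proton (β⁻ decay).

beta-minus decay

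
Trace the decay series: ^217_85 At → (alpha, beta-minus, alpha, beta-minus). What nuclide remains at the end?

Bi-209

Start: (A, Z) = (217, 85).
After α: (213, 83).
After β⁻: (213, 84).
After α: (209, 82).
After β⁻: (209, 83).
Z = 83 is bismuth.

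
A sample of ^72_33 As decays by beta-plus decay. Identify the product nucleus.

Ge-72

Beta-plus decay: mass number changes by +0, atomic number by -1.
A: 72 = 72; Z: 33 − 1 = 32.
Z = 32 is germanium, so the daughter is ^72_32 Ge.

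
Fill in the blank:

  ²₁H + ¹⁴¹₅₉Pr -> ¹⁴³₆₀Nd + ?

gamma ray

Conserve mass number: 2 + 141 = 143 + A, so A = 0.
Conserve atomic number: 1 + 59 = 60 + Z, so Z = 0.
A = 0 and Z = 0 is ⁰₀γ — a gamma ray.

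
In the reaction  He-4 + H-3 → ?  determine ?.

Li-7

Conserve mass number: 4 + 3 = A, so A = 7.
Conserve atomic number: 2 + 1 = Z, so Z = 3.
Z = 3 is lithium, so the species is Li-7.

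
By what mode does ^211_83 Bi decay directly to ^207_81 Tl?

alpha decay

ΔA = 207 − 211 = -4; ΔZ = 81 − 83 = -2.
A drops by 4 and Z drops by 2 — the signature of alpha emission.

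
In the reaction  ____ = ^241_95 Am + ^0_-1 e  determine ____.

Conserve mass number: A = 241 + 0, so A = 241.
Conserve atomic number: Z = 95 − 1, so Z = 94.
Z = 94 is plutonium, so the species is ^241_94 Pu.

Pu-241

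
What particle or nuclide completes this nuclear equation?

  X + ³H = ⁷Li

alpha particle

Conserve mass number: A + 3 = 7, so A = 4.
Conserve atomic number: Z + 1 = 3, so Z = 2.
A = 4 and Z = 2 is ⁴He — an alpha particle.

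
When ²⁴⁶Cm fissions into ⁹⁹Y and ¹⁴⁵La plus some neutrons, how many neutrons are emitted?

Conserve mass number: 246 = 99 + 145 + k, so k = 246 − 244 = 2.
Check atomic number: 96 = 39 + 57 + 0 = 96. ✓

2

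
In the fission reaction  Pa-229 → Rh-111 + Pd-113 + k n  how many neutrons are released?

Conserve mass number: 229 = 111 + 113 + k, so k = 229 − 224 = 5.
Check atomic number: 91 = 45 + 46 + 0 = 91. ✓

5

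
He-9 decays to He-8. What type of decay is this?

ΔA = 8 − 9 = -1; ΔZ = 2 − 2 = +0.
A drops by 1 with Z unchanged — a neutron was emitted.

neutron emission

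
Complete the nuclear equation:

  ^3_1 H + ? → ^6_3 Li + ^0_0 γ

He-3

Conserve mass number: 3 + A = 6 + 0, so A = 3.
Conserve atomic number: 1 + Z = 3 + 0, so Z = 2.
Z = 2 is helium, so the species is ^3_2 He.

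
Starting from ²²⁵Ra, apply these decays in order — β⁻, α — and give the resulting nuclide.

Fr-221

Start: (A, Z) = (225, 88).
After β⁻: (225, 89).
After α: (221, 87).
Z = 87 is francium.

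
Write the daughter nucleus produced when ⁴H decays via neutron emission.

Neutron emission: mass number changes by -1, atomic number by +0.
A: 4 − 1 = 3; Z: 1 = 1.
Z = 1 is hydrogen, so the daughter is ³H.

H-3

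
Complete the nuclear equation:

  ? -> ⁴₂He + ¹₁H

Conserve mass number: A = 4 + 1, so A = 5.
Conserve atomic number: Z = 2 + 1, so Z = 3.
Z = 3 is lithium, so the species is ⁵₃Li.

Li-5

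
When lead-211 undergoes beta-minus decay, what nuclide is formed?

Beta-minus decay: mass number changes by +0, atomic number by +1.
A: 211 = 211; Z: 82 + 1 = 83.
Z = 83 is bismuth, so the daughter is bismuth-211.

Bi-211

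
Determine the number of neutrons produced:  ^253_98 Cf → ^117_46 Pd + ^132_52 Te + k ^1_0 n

Conserve mass number: 253 = 117 + 132 + k, so k = 253 − 249 = 4.
Check atomic number: 98 = 46 + 52 + 0 = 98. ✓

4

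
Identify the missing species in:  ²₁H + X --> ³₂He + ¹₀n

deuteron

Conserve mass number: 2 + A = 3 + 1, so A = 2.
Conserve atomic number: 1 + Z = 2 + 0, so Z = 1.
A = 2 and Z = 1 is ²₁H — a deuteron.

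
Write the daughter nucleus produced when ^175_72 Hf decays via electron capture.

Electron capture: mass number changes by +0, atomic number by -1.
A: 175 = 175; Z: 72 − 1 = 71.
Z = 71 is lutetium, so the daughter is ^175_71 Lu.

Lu-175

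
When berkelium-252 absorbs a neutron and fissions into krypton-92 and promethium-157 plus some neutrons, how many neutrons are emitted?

4

Conserve mass number: 253 = 92 + 157 + k, so k = 253 − 249 = 4.
Check atomic number: 97 = 36 + 61 + 0 = 97. ✓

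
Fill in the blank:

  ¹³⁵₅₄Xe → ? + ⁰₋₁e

Cs-135

Conserve mass number: 135 = A + 0, so A = 135.
Conserve atomic number: 54 = Z − 1, so Z = 55.
Z = 55 is caesium, so the species is ¹³⁵₅₅Cs.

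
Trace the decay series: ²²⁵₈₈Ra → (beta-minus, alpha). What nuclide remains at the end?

Start: (A, Z) = (225, 88).
After β⁻: (225, 89).
After α: (221, 87).
Z = 87 is francium.

Fr-221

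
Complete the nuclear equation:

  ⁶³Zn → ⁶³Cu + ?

positron

Conserve mass number: 63 = 63 + A, so A = 0.
Conserve atomic number: 30 = 29 + Z, so Z = 1.
A = 0 and Z = 1 is e⁺ — a positron.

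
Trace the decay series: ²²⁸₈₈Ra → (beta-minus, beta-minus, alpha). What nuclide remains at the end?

Ra-224

Start: (A, Z) = (228, 88).
After β⁻: (228, 89).
After β⁻: (228, 90).
After α: (224, 88).
Z = 88 is radium.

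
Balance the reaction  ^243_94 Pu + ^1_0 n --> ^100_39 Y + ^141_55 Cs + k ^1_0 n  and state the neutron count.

Conserve mass number: 244 = 100 + 141 + k, so k = 244 − 241 = 3.
Check atomic number: 94 = 39 + 55 + 0 = 94. ✓

3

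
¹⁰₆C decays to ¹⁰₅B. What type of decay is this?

ΔA = 10 − 10 = 0; ΔZ = 5 − 6 = -1.
A is unchanged and Z drops by 1 — a proton has become a neutron (β⁺ emission or electron capture).

beta-plus decay or electron capture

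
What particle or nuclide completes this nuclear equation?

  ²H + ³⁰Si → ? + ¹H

Si-31

Conserve mass number: 2 + 30 = A + 1, so A = 31.
Conserve atomic number: 1 + 14 = Z + 1, so Z = 14.
Z = 14 is silicon, so the species is ³¹Si.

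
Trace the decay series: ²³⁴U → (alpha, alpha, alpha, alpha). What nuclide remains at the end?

Po-218

Start: (A, Z) = (234, 92).
After α: (230, 90).
After α: (226, 88).
After α: (222, 86).
After α: (218, 84).
Z = 84 is polonium.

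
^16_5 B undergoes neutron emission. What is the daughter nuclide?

Neutron emission: mass number changes by -1, atomic number by +0.
A: 16 − 1 = 15; Z: 5 = 5.
Z = 5 is boron, so the daughter is ^15_5 B.

B-15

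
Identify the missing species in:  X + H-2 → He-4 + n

triton

Conserve mass number: A + 2 = 4 + 1, so A = 3.
Conserve atomic number: Z + 1 = 2 + 0, so Z = 1.
A = 3 and Z = 1 is H-3 — a triton.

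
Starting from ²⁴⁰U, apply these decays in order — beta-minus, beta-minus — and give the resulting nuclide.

Start: (A, Z) = (240, 92).
After β⁻: (240, 93).
After β⁻: (240, 94).
Z = 94 is plutonium.

Pu-240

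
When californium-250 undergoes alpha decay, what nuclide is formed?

Cm-246

Alpha decay: mass number changes by -4, atomic number by -2.
A: 250 − 4 = 246; Z: 98 − 2 = 96.
Z = 96 is curium, so the daughter is curium-246.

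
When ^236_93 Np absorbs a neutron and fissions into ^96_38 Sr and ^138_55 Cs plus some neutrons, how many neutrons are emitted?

Conserve mass number: 237 = 96 + 138 + k, so k = 237 − 234 = 3.
Check atomic number: 93 = 38 + 55 + 0 = 93. ✓

3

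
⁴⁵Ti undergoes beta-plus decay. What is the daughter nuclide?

Beta-plus decay: mass number changes by +0, atomic number by -1.
A: 45 = 45; Z: 22 − 1 = 21.
Z = 21 is scandium, so the daughter is ⁴⁵Sc.

Sc-45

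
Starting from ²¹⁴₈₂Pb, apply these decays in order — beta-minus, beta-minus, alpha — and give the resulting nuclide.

Start: (A, Z) = (214, 82).
After β⁻: (214, 83).
After β⁻: (214, 84).
After α: (210, 82).
Z = 82 is lead.

Pb-210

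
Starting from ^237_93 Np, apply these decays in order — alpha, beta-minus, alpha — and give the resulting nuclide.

Start: (A, Z) = (237, 93).
After α: (233, 91).
After β⁻: (233, 92).
After α: (229, 90).
Z = 90 is thorium.

Th-229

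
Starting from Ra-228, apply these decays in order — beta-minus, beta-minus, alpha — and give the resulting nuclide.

Ra-224

Start: (A, Z) = (228, 88).
After β⁻: (228, 89).
After β⁻: (228, 90).
After α: (224, 88).
Z = 88 is radium.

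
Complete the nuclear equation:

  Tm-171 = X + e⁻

Conserve mass number: 171 = A + 0, so A = 171.
Conserve atomic number: 69 = Z − 1, so Z = 70.
Z = 70 is ytterbium, so the species is Yb-171.

Yb-171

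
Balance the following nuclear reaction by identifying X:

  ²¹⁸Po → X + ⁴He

Pb-214

Conserve mass number: 218 = A + 4, so A = 214.
Conserve atomic number: 84 = Z + 2, so Z = 82.
Z = 82 is lead, so the species is ²¹⁴Pb.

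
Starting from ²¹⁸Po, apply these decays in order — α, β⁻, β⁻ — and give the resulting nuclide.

Po-214

Start: (A, Z) = (218, 84).
After α: (214, 82).
After β⁻: (214, 83).
After β⁻: (214, 84).
Z = 84 is polonium.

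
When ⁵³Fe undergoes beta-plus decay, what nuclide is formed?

Mn-53

Beta-plus decay: mass number changes by +0, atomic number by -1.
A: 53 = 53; Z: 26 − 1 = 25.
Z = 25 is manganese, so the daughter is ⁵³Mn.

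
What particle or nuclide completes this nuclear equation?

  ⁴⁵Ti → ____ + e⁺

Sc-45

Conserve mass number: 45 = A + 0, so A = 45.
Conserve atomic number: 22 = Z + 1, so Z = 21.
Z = 21 is scandium, so the species is ⁴⁵Sc.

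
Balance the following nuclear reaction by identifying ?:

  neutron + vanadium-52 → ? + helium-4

Sc-49

Conserve mass number: 1 + 52 = A + 4, so A = 49.
Conserve atomic number: 0 + 23 = Z + 2, so Z = 21.
Z = 21 is scandium, so the species is scandium-49.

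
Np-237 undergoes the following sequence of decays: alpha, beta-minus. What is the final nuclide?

U-233

Start: (A, Z) = (237, 93).
After α: (233, 91).
After β⁻: (233, 92).
Z = 92 is uranium.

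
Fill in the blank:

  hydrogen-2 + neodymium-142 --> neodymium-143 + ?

Conserve mass number: 2 + 142 = 143 + A, so A = 1.
Conserve atomic number: 1 + 60 = 60 + Z, so Z = 1.
A = 1 and Z = 1 is hydrogen-1 — a proton.

proton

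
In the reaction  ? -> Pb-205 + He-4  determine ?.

Conserve mass number: A = 205 + 4, so A = 209.
Conserve atomic number: Z = 82 + 2, so Z = 84.
Z = 84 is polonium, so the species is Po-209.

Po-209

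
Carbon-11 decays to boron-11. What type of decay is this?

ΔA = 11 − 11 = 0; ΔZ = 5 − 6 = -1.
A is unchanged and Z drops by 1 — a proton has become a neutron (β⁺ emission or electron capture).

beta-plus decay or electron capture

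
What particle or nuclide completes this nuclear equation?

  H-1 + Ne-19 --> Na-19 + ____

neutron

Conserve mass number: 1 + 19 = 19 + A, so A = 1.
Conserve atomic number: 1 + 10 = 11 + Z, so Z = 0.
A = 1 and Z = 0 is n — a neutron.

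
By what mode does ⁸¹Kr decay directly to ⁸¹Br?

beta-plus decay or electron capture

ΔA = 81 − 81 = 0; ΔZ = 35 − 36 = -1.
A is unchanged and Z drops by 1 — a proton has become a neutron (β⁺ emission or electron capture).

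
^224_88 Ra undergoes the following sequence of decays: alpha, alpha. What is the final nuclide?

Po-216

Start: (A, Z) = (224, 88).
After α: (220, 86).
After α: (216, 84).
Z = 84 is polonium.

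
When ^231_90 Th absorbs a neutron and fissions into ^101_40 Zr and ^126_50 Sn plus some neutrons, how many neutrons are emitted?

5

Conserve mass number: 232 = 101 + 126 + k, so k = 232 − 227 = 5.
Check atomic number: 90 = 40 + 50 + 0 = 90. ✓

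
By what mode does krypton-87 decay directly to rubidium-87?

ΔA = 87 − 87 = 0; ΔZ = 37 − 36 = +1.
A is unchanged and Z rises by 1 — a neutron has become a proton (β⁻ decay).

beta-minus decay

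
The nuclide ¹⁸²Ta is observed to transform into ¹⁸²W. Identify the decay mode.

beta-minus decay

ΔA = 182 − 182 = 0; ΔZ = 74 − 73 = +1.
A is unchanged and Z rises by 1 — a neutron has become a proton (β⁻ decay).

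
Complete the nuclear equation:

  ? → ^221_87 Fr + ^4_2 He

Conserve mass number: A = 221 + 4, so A = 225.
Conserve atomic number: Z = 87 + 2, so Z = 89.
Z = 89 is actinium, so the species is ^225_89 Ac.

Ac-225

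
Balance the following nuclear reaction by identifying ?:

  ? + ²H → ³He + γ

proton

Conserve mass number: A + 2 = 3 + 0, so A = 1.
Conserve atomic number: Z + 1 = 2 + 0, so Z = 1.
A = 1 and Z = 1 is ¹H — a proton.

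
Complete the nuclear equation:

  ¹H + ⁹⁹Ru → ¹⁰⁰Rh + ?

gamma ray

Conserve mass number: 1 + 99 = 100 + A, so A = 0.
Conserve atomic number: 1 + 44 = 45 + Z, so Z = 0.
A = 0 and Z = 0 is γ — a gamma ray.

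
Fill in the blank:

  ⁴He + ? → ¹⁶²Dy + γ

Conserve mass number: 4 + A = 162 + 0, so A = 158.
Conserve atomic number: 2 + Z = 66 + 0, so Z = 64.
Z = 64 is gadolinium, so the species is ¹⁵⁸Gd.

Gd-158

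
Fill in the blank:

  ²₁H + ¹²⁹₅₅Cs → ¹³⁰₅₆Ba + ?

Conserve mass number: 2 + 129 = 130 + A, so A = 1.
Conserve atomic number: 1 + 55 = 56 + Z, so Z = 0.
A = 1 and Z = 0 is ¹₀n — a neutron.

neutron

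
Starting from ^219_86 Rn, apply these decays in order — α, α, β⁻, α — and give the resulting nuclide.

Start: (A, Z) = (219, 86).
After α: (215, 84).
After α: (211, 82).
After β⁻: (211, 83).
After α: (207, 81).
Z = 81 is thallium.

Tl-207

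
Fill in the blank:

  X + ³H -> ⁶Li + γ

He-3

Conserve mass number: A + 3 = 6 + 0, so A = 3.
Conserve atomic number: Z + 1 = 3 + 0, so Z = 2.
Z = 2 is helium, so the species is ³He.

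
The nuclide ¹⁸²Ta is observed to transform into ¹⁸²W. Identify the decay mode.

ΔA = 182 − 182 = 0; ΔZ = 74 − 73 = +1.
A is unchanged and Z rises by 1 — a neutron has become a proton (β⁻ decay).

beta-minus decay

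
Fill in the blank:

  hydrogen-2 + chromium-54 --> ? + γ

Conserve mass number: 2 + 54 = A + 0, so A = 56.
Conserve atomic number: 1 + 24 = Z + 0, so Z = 25.
Z = 25 is manganese, so the species is manganese-56.

Mn-56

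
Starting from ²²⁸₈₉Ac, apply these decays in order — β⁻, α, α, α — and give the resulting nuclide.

Po-216

Start: (A, Z) = (228, 89).
After β⁻: (228, 90).
After α: (224, 88).
After α: (220, 86).
After α: (216, 84).
Z = 84 is polonium.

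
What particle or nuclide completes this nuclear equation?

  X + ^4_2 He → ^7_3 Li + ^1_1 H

alpha particle

Conserve mass number: A + 4 = 7 + 1, so A = 4.
Conserve atomic number: Z + 2 = 3 + 1, so Z = 2.
A = 4 and Z = 2 is ^4_2 He — an alpha particle.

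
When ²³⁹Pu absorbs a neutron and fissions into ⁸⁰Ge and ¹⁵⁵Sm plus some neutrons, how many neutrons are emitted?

Conserve mass number: 240 = 80 + 155 + k, so k = 240 − 235 = 5.
Check atomic number: 94 = 32 + 62 + 0 = 94. ✓

5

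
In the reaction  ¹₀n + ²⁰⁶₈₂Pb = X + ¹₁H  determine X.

Conserve mass number: 1 + 206 = A + 1, so A = 206.
Conserve atomic number: 0 + 82 = Z + 1, so Z = 81.
Z = 81 is thallium, so the species is ²⁰⁶₈₁Tl.

Tl-206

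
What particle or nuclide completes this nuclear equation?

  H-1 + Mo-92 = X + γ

Tc-93

Conserve mass number: 1 + 92 = A + 0, so A = 93.
Conserve atomic number: 1 + 42 = Z + 0, so Z = 43.
Z = 43 is technetium, so the species is Tc-93.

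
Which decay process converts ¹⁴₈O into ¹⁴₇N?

ΔA = 14 − 14 = 0; ΔZ = 7 − 8 = -1.
A is unchanged and Z drops by 1 — a proton has become a neutron (β⁺ emission or electron capture).

beta-plus decay or electron capture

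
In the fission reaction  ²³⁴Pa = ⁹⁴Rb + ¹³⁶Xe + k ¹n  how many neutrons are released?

Conserve mass number: 234 = 94 + 136 + k, so k = 234 − 230 = 4.
Check atomic number: 91 = 37 + 54 + 0 = 91. ✓

4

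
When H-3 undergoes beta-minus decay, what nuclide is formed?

Beta-minus decay: mass number changes by +0, atomic number by +1.
A: 3 = 3; Z: 1 + 1 = 2.
Z = 2 is helium, so the daughter is He-3.

He-3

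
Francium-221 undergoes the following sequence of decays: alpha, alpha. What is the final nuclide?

Start: (A, Z) = (221, 87).
After α: (217, 85).
After α: (213, 83).
Z = 83 is bismuth.

Bi-213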